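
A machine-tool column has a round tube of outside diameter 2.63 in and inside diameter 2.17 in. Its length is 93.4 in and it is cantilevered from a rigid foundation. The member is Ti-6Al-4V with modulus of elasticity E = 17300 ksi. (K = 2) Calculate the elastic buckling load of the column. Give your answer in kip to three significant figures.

P_cr ≈ 6.17 kip

d_o = 2.63 in, d_i = 2.17 in
I = π(d_o⁴ − d_i⁴)/64 = π(2.63⁴ − 2.170⁴)/64 = 1.260 in⁴
Effective length L_e = K·L = 2 × 93.4 = 186.8 in
P_cr = π²EI / L_e² = π² × 17300×10³ × 1.260 / 186.8² = 6.166×10^3 lb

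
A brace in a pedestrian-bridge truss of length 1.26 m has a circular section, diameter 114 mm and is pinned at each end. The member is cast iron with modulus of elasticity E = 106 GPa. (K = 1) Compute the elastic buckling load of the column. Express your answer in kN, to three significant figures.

P_cr ≈ 5460 kN

I = πd⁴/64 = π×114⁴/64 = 8.291×10^6 mm⁴
I = 8.291×10^6 mm⁴ = 8.291×10^-6 m⁴
Effective length L_e = K·L = 1 × 1.26 = 1.260 m
P_cr = π²EI / L_e² = π² × 106×10⁹ × 8.291×10^-6 / 1.260² = 5.463×10^6 N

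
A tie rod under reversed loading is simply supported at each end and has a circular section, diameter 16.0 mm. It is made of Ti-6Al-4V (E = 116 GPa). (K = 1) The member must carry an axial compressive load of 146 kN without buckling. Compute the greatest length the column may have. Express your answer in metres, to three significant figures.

I = πd⁴/64 = π×16.0⁴/64 = 3.217×10^3 mm⁴
I = 3.217×10^-9 m⁴
At the buckling limit P_cr = P = 1.460×10^5 N
From P_cr = π²EI/(K·L)²:  L = (1/K)·√(π²EI/P_cr) = (1/1)·√(π²×1.16×10^11×3.217×10^-9/1.460×10^5)
L = 0.159 m

L_max ≈ 0.159 m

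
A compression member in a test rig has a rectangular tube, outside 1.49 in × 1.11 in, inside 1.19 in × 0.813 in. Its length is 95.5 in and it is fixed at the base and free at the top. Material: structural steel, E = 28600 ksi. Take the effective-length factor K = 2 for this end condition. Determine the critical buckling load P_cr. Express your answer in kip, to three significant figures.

P_cr ≈ 0.902 kip

Weak-axis I_min = (h_o·b_o³ − h_i·b_i³)/12 with b_o = 1.11, b_i = 0.8130 in (shorter outer/inner sides).
I_min = (1.49×1.11³ − 1.190×0.8130³)/12 = 0.1165 in⁴
Effective length L_e = K·L = 2 × 95.5 = 191.0 in
P_cr = π²EI / L_e² = π² × 28600×10³ × 0.1165 / 191.0² = 901.6 lb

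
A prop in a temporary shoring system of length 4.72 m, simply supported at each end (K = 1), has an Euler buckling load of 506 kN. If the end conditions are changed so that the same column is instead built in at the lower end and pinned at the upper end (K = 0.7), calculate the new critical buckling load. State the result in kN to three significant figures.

P_cr ∝ 1/K², so P_cr,new = P_cr,old × (K_old/K_new)² = 506 × (1/0.7)²
= 506 × 2.041 = 1030 kN

P_cr ≈ 1030 kN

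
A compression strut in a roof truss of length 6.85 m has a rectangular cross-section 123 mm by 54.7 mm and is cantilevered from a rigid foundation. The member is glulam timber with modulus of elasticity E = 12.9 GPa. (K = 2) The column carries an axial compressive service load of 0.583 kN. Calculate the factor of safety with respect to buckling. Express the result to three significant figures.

n ≈ 1.95

Buckling occurs about the weak axis: I_min = h·b³/12 with b = 54.7 mm (the shorter side).
I_min = 123×54.7³/12 = 1.678×10^6 mm⁴
I = 1.678×10^6 mm⁴ = 1.678×10^-6 m⁴
Effective length L_e = K·L = 2 × 6.85 = 13.70 m
P_cr = π²EI / L_e² = π² × 12.9×10⁹ × 1.678×10^-6 / 13.70² = 1.138×10^3 N
Factor of safety n = P_cr / P = 1.1380 / 0.583 = 1.95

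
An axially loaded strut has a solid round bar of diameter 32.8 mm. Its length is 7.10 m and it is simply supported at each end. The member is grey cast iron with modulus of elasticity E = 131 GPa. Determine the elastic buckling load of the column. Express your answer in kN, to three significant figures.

I = πd⁴/64 = π×32.8⁴/64 = 5.682×10^4 mm⁴
I = 5.682×10^4 mm⁴ = 5.682×10^-8 m⁴
Effective length L_e = K·L = 1 × 7.10 = 7.100 m
P_cr = π²EI / L_e² = π² × 131×10⁹ × 5.682×10^-8 / 7.100² = 1.457×10^3 N

P_cr ≈ 1.46 kN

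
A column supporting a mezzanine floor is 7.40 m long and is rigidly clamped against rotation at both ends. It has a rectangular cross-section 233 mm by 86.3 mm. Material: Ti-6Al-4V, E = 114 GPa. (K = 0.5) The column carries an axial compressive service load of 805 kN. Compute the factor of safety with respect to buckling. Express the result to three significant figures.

n ≈ 1.27

Buckling occurs about the weak axis: I_min = h·b³/12 with b = 86.3 mm (the shorter side).
I_min = 233×86.3³/12 = 1.248×10^7 mm⁴
I = 1.248×10^7 mm⁴ = 1.248×10^-5 m⁴
Effective length L_e = K·L = 0.5 × 7.40 = 3.700 m
P_cr = π²EI / L_e² = π² × 114×10⁹ × 1.248×10^-5 / 3.700² = 1.026×10^6 N
Factor of safety n = P_cr / P = 1025.7 / 805 = 1.27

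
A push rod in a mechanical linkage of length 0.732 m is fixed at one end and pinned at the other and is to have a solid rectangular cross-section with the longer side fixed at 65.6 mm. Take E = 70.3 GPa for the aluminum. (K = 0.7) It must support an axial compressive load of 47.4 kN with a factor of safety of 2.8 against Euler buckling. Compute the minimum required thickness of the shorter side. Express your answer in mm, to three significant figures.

b ≈ 20.9 mm

Required P_cr = n·P = 2.8 × 47.4 = 132.7 kN
L_e = K·L = 0.7 × 0.732 = 0.5124 m
Required I = P_cr·L_e²/(π²E) = 1.327×10^5 × 0.5124² / (π² × 7.03×10^10) = 5.022×10^-8 m⁴
I_req = 5.022×10^4 mm⁴
Rectangle, weak axis: I_min = h·b³/12 with h = 65.6 mm fixed  ⇒  b = (12I/h)^(1/3) = 20.9 mm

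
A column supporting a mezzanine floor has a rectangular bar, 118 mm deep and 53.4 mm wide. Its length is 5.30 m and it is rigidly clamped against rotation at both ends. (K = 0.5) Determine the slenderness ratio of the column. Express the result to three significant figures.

Buckling occurs about the weak axis: I_min = h·b³/12 with b = 53.4 mm (the shorter side).
I_min = 118×53.4³/12 = 1.497×10^6 mm⁴
A = 6.301×10^3 mm²;  r_min = √(I/A) = √(1.497×10^6/6.301×10^3) = 15.42 mm
L_e = K·L = 0.5 × 5.30 m = 2.650 m = 2650.0 mm
λ = L_e / r_min = 2650.0 / 15.42 = 172

λ ≈ 172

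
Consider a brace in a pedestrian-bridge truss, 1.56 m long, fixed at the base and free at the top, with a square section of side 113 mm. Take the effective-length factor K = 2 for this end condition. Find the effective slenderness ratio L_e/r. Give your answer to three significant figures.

λ ≈ 95.6

I = a⁴/12 = 113⁴/12 = 1.359×10^7 mm⁴
A = 1.277×10^4 mm²;  r_min = √(I/A) = √(1.359×10^7/1.277×10^4) = 32.62 mm
L_e = K·L = 2 × 1.56 m = 3.120 m = 3120.0 mm
λ = L_e / r_min = 3120.0 / 32.62 = 95.6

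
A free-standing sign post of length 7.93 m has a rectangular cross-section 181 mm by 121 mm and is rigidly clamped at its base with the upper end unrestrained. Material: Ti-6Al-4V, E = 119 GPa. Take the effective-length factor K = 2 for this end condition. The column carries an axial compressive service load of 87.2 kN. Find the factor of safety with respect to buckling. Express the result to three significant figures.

n ≈ 1.43

Buckling occurs about the weak axis: I_min = h·b³/12 with b = 121 mm (the shorter side).
I_min = 181×121³/12 = 2.672×10^7 mm⁴
I = 2.672×10^7 mm⁴ = 2.672×10^-5 m⁴
Effective length L_e = K·L = 2 × 7.93 = 15.86 m
P_cr = π²EI / L_e² = π² × 119×10⁹ × 2.672×10^-5 / 15.86² = 1.248×10^5 N
Factor of safety n = P_cr / P = 124.77 / 87.2 = 1.43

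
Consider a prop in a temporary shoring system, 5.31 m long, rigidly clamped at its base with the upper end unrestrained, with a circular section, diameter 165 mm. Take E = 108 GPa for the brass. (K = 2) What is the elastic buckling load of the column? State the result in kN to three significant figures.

P_cr ≈ 344 kN

I = πd⁴/64 = π×165⁴/64 = 3.638×10^7 mm⁴
I = 3.638×10^7 mm⁴ = 3.638×10^-5 m⁴
Effective length L_e = K·L = 2 × 5.31 = 10.62 m
P_cr = π²EI / L_e² = π² × 108×10⁹ × 3.638×10^-5 / 10.62² = 3.439×10^5 N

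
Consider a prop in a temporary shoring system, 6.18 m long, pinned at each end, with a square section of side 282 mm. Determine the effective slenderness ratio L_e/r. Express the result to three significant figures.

I = a⁴/12 = 282⁴/12 = 5.270×10^8 mm⁴
A = 7.952×10^4 mm²;  r_min = √(I/A) = √(5.270×10^8/7.952×10^4) = 81.41 mm
L_e = K·L = 1 × 6.18 m = 6.180 m = 6180.0 mm
λ = L_e / r_min = 6180.0 / 81.41 = 75.9

λ ≈ 75.9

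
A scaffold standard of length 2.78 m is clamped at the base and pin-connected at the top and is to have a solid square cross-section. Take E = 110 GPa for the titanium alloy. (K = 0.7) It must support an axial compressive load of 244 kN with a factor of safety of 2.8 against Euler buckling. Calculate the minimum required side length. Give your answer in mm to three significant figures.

a ≈ 73.1 mm

Required P_cr = n·P = 2.8 × 244 = 683.2 kN
L_e = K·L = 0.7 × 2.78 = 1.946 m
Required I = P_cr·L_e²/(π²E) = 6.832×10^5 × 1.946² / (π² × 1.10×10^11) = 2.383×10^-6 m⁴
I_req = 2.383×10^6 mm⁴
Solid square: I = a⁴/12  ⇒  a = (12I)^(1/4) = (12×2.383×10^6)^(1/4) = 73.1 mm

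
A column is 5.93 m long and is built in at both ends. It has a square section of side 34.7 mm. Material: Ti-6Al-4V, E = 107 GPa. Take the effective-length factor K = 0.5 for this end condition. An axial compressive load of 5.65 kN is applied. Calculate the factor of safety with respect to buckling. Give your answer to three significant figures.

n ≈ 2.57

I = a⁴/12 = 34.7⁴/12 = 1.208×10^5 mm⁴
I = 1.208×10^5 mm⁴ = 1.208×10^-7 m⁴
Effective length L_e = K·L = 0.5 × 5.93 = 2.965 m
P_cr = π²EI / L_e² = π² × 107×10⁹ × 1.208×10^-7 / 2.965² = 1.451×10^4 N
Factor of safety n = P_cr / P = 14.513 / 5.65 = 2.57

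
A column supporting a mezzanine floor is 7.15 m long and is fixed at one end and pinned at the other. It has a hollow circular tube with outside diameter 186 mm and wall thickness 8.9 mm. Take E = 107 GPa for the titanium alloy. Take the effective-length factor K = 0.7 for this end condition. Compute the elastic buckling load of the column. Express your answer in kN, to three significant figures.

P_cr ≈ 820 kN

Inner diameter d_i = 186 − 2×8.9 = 168.2 mm
I = π(d_o⁴ − d_i⁴)/64 = π(186⁴ − 168.2⁴)/64 = 1.946×10^7 mm⁴
I = 1.946×10^7 mm⁴ = 1.946×10^-5 m⁴
Effective length L_e = K·L = 0.7 × 7.15 = 5.005 m
P_cr = π²EI / L_e² = π² × 107×10⁹ × 1.946×10^-5 / 5.005² = 8.205×10^5 N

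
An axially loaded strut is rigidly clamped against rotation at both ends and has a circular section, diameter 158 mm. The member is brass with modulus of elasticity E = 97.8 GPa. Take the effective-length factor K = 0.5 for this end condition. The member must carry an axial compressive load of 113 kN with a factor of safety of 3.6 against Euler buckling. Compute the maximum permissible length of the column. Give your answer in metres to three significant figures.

L_max ≈ 17.0 m

I = πd⁴/64 = π×158⁴/64 = 3.059×10^7 mm⁴
I = 3.059×10^-5 m⁴
Required critical load P_cr = n·P = 3.6 × 113 = 406.8 kN = 4.068×10^5 N
From P_cr = π²EI/(K·L)²:  L = (1/K)·√(π²EI/P_cr) = (1/0.5)·√(π²×9.78×10^10×3.059×10^-5/4.068×10^5)
L = 17.0 m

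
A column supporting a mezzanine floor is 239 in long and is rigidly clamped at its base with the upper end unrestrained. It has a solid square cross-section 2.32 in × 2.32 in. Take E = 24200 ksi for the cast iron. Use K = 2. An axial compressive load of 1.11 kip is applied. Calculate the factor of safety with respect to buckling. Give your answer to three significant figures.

I = a⁴/12 = 2.32⁴/12 = 2.414 in⁴
Effective length L_e = K·L = 2 × 239 = 478.0 in
P_cr = π²EI / L_e² = π² × 24200×10³ × 2.414 / 478.0² = 2.524×10^3 lb
Factor of safety n = P_cr / P = 2.5237 / 1.11 = 2.27

n ≈ 2.27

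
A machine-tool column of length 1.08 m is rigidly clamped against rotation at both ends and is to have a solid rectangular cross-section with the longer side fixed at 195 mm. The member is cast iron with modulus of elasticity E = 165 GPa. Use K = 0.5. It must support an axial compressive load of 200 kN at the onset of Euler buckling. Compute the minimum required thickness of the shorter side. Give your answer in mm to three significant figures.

b ≈ 13.0 mm

L_e = K·L = 0.5 × 1.08 = 0.5400 m
Required I = P_cr·L_e²/(π²E) = 2.000×10^5 × 0.5400² / (π² × 1.65×10^11) = 3.581×10^-8 m⁴
I_req = 3.581×10^4 mm⁴
Rectangle, weak axis: I_min = h·b³/12 with h = 195 mm fixed  ⇒  b = (12I/h)^(1/3) = 13.0 mm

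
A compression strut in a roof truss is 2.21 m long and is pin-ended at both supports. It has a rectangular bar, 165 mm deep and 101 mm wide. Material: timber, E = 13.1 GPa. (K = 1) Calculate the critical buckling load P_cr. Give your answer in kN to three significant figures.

Buckling occurs about the weak axis: I_min = h·b³/12 with b = 101 mm (the shorter side).
I_min = 165×101³/12 = 1.417×10^7 mm⁴
I = 1.417×10^7 mm⁴ = 1.417×10^-5 m⁴
Effective length L_e = K·L = 1 × 2.21 = 2.210 m
P_cr = π²EI / L_e² = π² × 13.1×10⁹ × 1.417×10^-5 / 2.210² = 3.750×10^5 N

P_cr ≈ 375 kN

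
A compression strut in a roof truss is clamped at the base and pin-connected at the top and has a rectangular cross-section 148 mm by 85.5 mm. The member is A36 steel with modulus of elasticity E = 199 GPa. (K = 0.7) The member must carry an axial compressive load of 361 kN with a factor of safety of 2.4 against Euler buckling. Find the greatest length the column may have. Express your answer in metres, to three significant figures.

Buckling occurs about the weak axis: I_min = h·b³/12 with b = 85.5 mm (the shorter side).
I_min = 148×85.5³/12 = 7.709×10^6 mm⁴
I = 7.709×10^-6 m⁴
Required critical load P_cr = n·P = 2.4 × 361 = 866.4 kN = 8.664×10^5 N
From P_cr = π²EI/(K·L)²:  L = (1/K)·√(π²EI/P_cr) = (1/0.7)·√(π²×1.99×10^11×7.709×10^-6/8.664×10^5)
L = 5.97 m

L_max ≈ 5.97 m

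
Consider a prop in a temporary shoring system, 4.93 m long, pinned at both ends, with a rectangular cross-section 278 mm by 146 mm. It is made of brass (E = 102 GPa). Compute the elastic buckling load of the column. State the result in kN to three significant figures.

Buckling occurs about the weak axis: I_min = h·b³/12 with b = 146 mm (the shorter side).
I_min = 278×146³/12 = 7.210×10^7 mm⁴
I = 7.210×10^7 mm⁴ = 7.210×10^-5 m⁴
Effective length L_e = K·L = 1 × 4.93 = 4.930 m
P_cr = π²EI / L_e² = π² × 102×10⁹ × 7.210×10^-5 / 4.930² = 2.986×10^6 N

P_cr ≈ 2990 kN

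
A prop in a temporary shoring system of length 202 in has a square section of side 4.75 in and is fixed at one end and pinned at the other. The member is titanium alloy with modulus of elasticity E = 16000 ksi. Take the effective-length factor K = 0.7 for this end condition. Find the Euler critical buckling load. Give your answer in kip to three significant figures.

I = a⁴/12 = 4.75⁴/12 = 42.42 in⁴
Effective length L_e = K·L = 0.7 × 202 = 141.4 in
P_cr = π²EI / L_e² = π² × 16000×10³ × 42.42 / 141.4² = 3.351×10^5 lb

P_cr ≈ 335 kip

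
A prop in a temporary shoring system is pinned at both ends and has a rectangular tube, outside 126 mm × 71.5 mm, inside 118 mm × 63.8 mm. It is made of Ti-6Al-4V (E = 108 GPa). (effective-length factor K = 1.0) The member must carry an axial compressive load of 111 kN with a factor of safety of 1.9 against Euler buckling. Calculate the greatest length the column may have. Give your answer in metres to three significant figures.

Weak-axis I_min = (h_o·b_o³ − h_i·b_i³)/12 with b_o = 71.5, b_i = 63.80 mm (shorter outer/inner sides).
I_min = (126×71.5³ − 118.0×63.80³)/12 = 1.284×10^6 mm⁴
I = 1.284×10^-6 m⁴
Required critical load P_cr = n·P = 1.9 × 111 = 210.9 kN = 2.109×10^5 N
From P_cr = π²EI/(K·L)²:  L = (1/K)·√(π²EI/P_cr) = (1/1)·√(π²×1.08×10^11×1.284×10^-6/2.109×10^5)
L = 2.55 m

L_max ≈ 2.55 m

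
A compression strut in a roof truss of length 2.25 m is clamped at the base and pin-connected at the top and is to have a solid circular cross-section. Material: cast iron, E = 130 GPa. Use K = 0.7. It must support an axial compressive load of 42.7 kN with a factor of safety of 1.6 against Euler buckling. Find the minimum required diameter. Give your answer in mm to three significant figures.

d ≈ 40.5 mm

Required P_cr = n·P = 1.6 × 42.7 = 68.32 kN
L_e = K·L = 0.7 × 2.25 = 1.575 m
Required I = P_cr·L_e²/(π²E) = 6.832×10^4 × 1.575² / (π² × 1.30×10^11) = 1.321×10^-7 m⁴
I_req = 1.321×10^5 mm⁴
Solid circle: I = πd⁴/64  ⇒  d = (64I/π)^(1/4) = (64×1.321×10^5/π)^(1/4) = 40.5 mm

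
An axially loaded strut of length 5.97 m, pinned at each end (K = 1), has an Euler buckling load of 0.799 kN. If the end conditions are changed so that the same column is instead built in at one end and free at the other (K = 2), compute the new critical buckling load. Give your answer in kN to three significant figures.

P_cr ∝ 1/K², so P_cr,new = P_cr,old × (K_old/K_new)² = 0.799 × (1/2)²
= 0.799 × 0.2500 = 0.200 kN

P_cr ≈ 0.200 kN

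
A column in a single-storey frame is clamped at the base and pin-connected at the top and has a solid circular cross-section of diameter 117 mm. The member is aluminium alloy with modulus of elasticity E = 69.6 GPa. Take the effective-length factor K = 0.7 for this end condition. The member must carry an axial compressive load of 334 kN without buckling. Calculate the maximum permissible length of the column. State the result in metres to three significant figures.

L_max ≈ 6.21 m

I = πd⁴/64 = π×117⁴/64 = 9.198×10^6 mm⁴
I = 9.198×10^-6 m⁴
At the buckling limit P_cr = P = 3.340×10^5 N
From P_cr = π²EI/(K·L)²:  L = (1/K)·√(π²EI/P_cr) = (1/0.7)·√(π²×6.96×10^10×9.198×10^-6/3.340×10^5)
L = 6.21 m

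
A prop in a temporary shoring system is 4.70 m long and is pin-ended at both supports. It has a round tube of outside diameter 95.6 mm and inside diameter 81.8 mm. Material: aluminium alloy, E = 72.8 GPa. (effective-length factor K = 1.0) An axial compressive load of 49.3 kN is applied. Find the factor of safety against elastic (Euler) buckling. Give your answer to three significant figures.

n ≈ 1.26

d_o = 95.6 mm, d_i = 81.8 mm
I = π(d_o⁴ − d_i⁴)/64 = π(95.6⁴ − 81.80⁴)/64 = 1.902×10^6 mm⁴
I = 1.902×10^6 mm⁴ = 1.902×10^-6 m⁴
Effective length L_e = K·L = 1 × 4.70 = 4.700 m
P_cr = π²EI / L_e² = π² × 72.8×10⁹ × 1.902×10^-6 / 4.700² = 6.188×10^4 N
Factor of safety n = P_cr / P = 61.878 / 49.3 = 1.26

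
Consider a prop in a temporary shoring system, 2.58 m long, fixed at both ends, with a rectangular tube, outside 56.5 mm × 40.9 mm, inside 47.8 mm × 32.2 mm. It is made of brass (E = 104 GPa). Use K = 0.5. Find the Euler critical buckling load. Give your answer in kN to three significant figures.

Weak-axis I_min = (h_o·b_o³ − h_i·b_i³)/12 with b_o = 40.9, b_i = 32.20 mm (shorter outer/inner sides).
I_min = (56.5×40.9³ − 47.80×32.20³)/12 = 1.891×10^5 mm⁴
I = 1.891×10^5 mm⁴ = 1.891×10^-7 m⁴
Effective length L_e = K·L = 0.5 × 2.58 = 1.290 m
P_cr = π²EI / L_e² = π² × 104×10⁹ × 1.891×10^-7 / 1.290² = 1.167×10^5 N

P_cr ≈ 117 kN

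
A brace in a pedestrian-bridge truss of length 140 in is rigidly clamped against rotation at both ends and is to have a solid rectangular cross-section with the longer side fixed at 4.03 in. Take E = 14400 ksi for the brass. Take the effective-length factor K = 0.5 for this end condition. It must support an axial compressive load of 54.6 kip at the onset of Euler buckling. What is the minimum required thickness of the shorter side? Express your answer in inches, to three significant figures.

L_e = K·L = 0.5 × 140 = 70.00 in
Required I = P_cr·L_e²/(π²E) = 5.460×10^4 × 70.00² / (π² × 1.44×10^7) = 1.882 in⁴
Rectangle, weak axis: I_min = h·b³/12 with h = 4.03 in fixed  ⇒  b = (12I/h)^(1/3) = 1.78 in

b ≈ 1.78 in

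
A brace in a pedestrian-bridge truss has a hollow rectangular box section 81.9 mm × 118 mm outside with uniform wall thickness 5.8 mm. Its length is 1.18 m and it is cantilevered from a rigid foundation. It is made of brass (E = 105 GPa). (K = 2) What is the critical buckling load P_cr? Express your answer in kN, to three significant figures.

Inner dimensions: h_i = 118 − 2×5.8 = 106.4 mm, b_i = 81.9 − 2×5.8 = 70.30 mm
Weak-axis I_min = (h_o·b_o³ − h_i·b_i³)/12 with b_o = 81.9, b_i = 70.30 mm (shorter outer/inner sides).
I_min = (118×81.9³ − 106.4×70.30³)/12 = 2.321×10^6 mm⁴
I = 2.321×10^6 mm⁴ = 2.321×10^-6 m⁴
Effective length L_e = K·L = 2 × 1.18 = 2.360 m
P_cr = π²EI / L_e² = π² × 105×10⁹ × 2.321×10^-6 / 2.360² = 4.319×10^5 N

P_cr ≈ 432 kN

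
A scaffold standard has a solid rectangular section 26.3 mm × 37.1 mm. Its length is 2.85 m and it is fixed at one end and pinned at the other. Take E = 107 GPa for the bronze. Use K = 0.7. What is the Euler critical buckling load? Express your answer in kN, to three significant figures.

Buckling occurs about the weak axis: I_min = h·b³/12 with b = 26.3 mm (the shorter side).
I_min = 37.1×26.3³/12 = 5.624×10^4 mm⁴
I = 5.624×10^4 mm⁴ = 5.624×10^-8 m⁴
Effective length L_e = K·L = 0.7 × 2.85 = 1.995 m
P_cr = π²EI / L_e² = π² × 107×10⁹ × 5.624×10^-8 / 1.995² = 1.492×10^4 N

P_cr ≈ 14.9 kN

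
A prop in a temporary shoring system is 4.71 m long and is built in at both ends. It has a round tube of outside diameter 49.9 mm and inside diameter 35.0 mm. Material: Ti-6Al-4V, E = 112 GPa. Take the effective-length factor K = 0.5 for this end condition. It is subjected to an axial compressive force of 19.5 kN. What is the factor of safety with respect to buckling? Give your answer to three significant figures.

d_o = 49.9 mm, d_i = 35.0 mm
I = π(d_o⁴ − d_i⁴)/64 = π(49.9⁴ − 35.00⁴)/64 = 2.307×10^5 mm⁴
I = 2.307×10^5 mm⁴ = 2.307×10^-7 m⁴
Effective length L_e = K·L = 0.5 × 4.71 = 2.355 m
P_cr = π²EI / L_e² = π² × 112×10⁹ × 2.307×10^-7 / 2.355² = 4.598×10^4 N
Factor of safety n = P_cr / P = 45.979 / 19.5 = 2.36

n ≈ 2.36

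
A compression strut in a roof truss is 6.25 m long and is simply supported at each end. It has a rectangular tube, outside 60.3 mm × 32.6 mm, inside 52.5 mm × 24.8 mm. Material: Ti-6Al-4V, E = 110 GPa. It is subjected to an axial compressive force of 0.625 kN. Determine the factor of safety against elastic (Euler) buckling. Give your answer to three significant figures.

n ≈ 4.77

Weak-axis I_min = (h_o·b_o³ − h_i·b_i³)/12 with b_o = 32.6, b_i = 24.80 mm (shorter outer/inner sides).
I_min = (60.3×32.6³ − 52.50×24.80³)/12 = 1.074×10^5 mm⁴
I = 1.074×10^5 mm⁴ = 1.074×10^-7 m⁴
Effective length L_e = K·L = 1 × 6.25 = 6.250 m
P_cr = π²EI / L_e² = π² × 110×10⁹ × 1.074×10^-7 / 6.250² = 2.984×10^3 N
Factor of safety n = P_cr / P = 2.9840 / 0.625 = 4.77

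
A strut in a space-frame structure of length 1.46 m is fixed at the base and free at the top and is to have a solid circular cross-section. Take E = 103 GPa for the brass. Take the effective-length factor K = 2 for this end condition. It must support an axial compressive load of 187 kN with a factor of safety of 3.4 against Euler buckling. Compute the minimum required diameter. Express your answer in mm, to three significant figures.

d ≈ 102 mm

Required P_cr = n·P = 3.4 × 187 = 635.8 kN
L_e = K·L = 2 × 1.46 = 2.920 m
Required I = P_cr·L_e²/(π²E) = 6.358×10^5 × 2.920² / (π² × 1.03×10^11) = 5.333×10^-6 m⁴
I_req = 5.333×10^6 mm⁴
Solid circle: I = πd⁴/64  ⇒  d = (64I/π)^(1/4) = (64×5.333×10^6/π)^(1/4) = 102 mm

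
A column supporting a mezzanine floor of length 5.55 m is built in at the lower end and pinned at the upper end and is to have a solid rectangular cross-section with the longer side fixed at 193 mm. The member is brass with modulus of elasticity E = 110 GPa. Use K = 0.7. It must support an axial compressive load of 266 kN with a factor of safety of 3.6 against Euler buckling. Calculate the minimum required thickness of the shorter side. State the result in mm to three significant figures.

Required P_cr = n·P = 3.6 × 266 = 957.6 kN
L_e = K·L = 0.7 × 5.55 = 3.885 m
Required I = P_cr·L_e²/(π²E) = 9.576×10^5 × 3.885² / (π² × 1.10×10^11) = 1.331×10^-5 m⁴
I_req = 1.331×10^7 mm⁴
Rectangle, weak axis: I_min = h·b³/12 with h = 193 mm fixed  ⇒  b = (12I/h)^(1/3) = 93.9 mm

b ≈ 93.9 mm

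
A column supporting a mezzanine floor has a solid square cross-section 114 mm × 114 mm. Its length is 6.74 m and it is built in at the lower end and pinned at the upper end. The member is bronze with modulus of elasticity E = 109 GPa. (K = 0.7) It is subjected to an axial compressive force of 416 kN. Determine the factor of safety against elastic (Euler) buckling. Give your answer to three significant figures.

I = a⁴/12 = 114⁴/12 = 1.407×10^7 mm⁴
I = 1.407×10^7 mm⁴ = 1.407×10^-5 m⁴
Effective length L_e = K·L = 0.7 × 6.74 = 4.718 m
P_cr = π²EI / L_e² = π² × 109×10⁹ × 1.407×10^-5 / 4.718² = 6.802×10^5 N
Factor of safety n = P_cr / P = 680.22 / 416 = 1.64

n ≈ 1.64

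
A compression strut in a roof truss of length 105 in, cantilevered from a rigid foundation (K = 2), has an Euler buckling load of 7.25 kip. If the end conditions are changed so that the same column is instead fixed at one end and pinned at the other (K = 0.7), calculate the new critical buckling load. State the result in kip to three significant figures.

P_cr ∝ 1/K², so P_cr,new = P_cr,old × (K_old/K_new)² = 7.25 × (2/0.7)²
= 7.25 × 8.163 = 59.2 kip

P_cr ≈ 59.2 kip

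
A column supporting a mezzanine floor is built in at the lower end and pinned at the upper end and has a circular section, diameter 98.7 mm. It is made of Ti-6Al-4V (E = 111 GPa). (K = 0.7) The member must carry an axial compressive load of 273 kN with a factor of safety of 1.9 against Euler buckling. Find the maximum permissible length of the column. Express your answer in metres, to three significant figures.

L_max ≈ 4.48 m

I = πd⁴/64 = π×98.7⁴/64 = 4.658×10^6 mm⁴
I = 4.658×10^-6 m⁴
Required critical load P_cr = n·P = 1.9 × 273 = 518.7 kN = 5.187×10^5 N
From P_cr = π²EI/(K·L)²:  L = (1/K)·√(π²EI/P_cr) = (1/0.7)·√(π²×1.11×10^11×4.658×10^-6/5.187×10^5)
L = 4.48 m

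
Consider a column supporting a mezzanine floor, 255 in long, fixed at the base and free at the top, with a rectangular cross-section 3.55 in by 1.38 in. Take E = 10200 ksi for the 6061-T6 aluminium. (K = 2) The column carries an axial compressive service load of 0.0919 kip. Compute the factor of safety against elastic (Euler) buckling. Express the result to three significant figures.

n ≈ 3.27

Buckling occurs about the weak axis: I_min = h·b³/12 with b = 1.38 in (the shorter side).
I_min = 3.55×1.38³/12 = 0.7775 in⁴
Effective length L_e = K·L = 2 × 255 = 510.0 in
P_cr = π²EI / L_e² = π² × 10200×10³ × 0.7775 / 510.0² = 300.9 lb
Factor of safety n = P_cr / P = 0.30092 / 0.0919 = 3.27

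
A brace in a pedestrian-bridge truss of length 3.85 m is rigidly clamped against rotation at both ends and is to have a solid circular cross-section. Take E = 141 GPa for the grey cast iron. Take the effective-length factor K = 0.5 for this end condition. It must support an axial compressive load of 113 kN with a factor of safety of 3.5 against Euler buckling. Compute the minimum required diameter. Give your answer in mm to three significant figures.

Required P_cr = n·P = 3.5 × 113 = 395.5 kN
L_e = K·L = 0.5 × 3.85 = 1.925 m
Required I = P_cr·L_e²/(π²E) = 3.955×10^5 × 1.925² / (π² × 1.41×10^11) = 1.053×10^-6 m⁴
I_req = 1.053×10^6 mm⁴
Solid circle: I = πd⁴/64  ⇒  d = (64I/π)^(1/4) = (64×1.053×10^6/π)^(1/4) = 68.1 mm

d ≈ 68.1 mm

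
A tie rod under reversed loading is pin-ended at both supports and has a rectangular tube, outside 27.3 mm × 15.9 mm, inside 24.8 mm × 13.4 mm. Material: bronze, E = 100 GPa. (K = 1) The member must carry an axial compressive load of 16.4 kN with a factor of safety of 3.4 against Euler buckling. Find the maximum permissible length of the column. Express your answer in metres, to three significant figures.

Weak-axis I_min = (h_o·b_o³ − h_i·b_i³)/12 with b_o = 15.9, b_i = 13.40 mm (shorter outer/inner sides).
I_min = (27.3×15.9³ − 24.80×13.40³)/12 = 4.172×10^3 mm⁴
I = 4.172×10^-9 m⁴
Required critical load P_cr = n·P = 3.4 × 16.4 = 55.76 kN = 5.576×10^4 N
From P_cr = π²EI/(K·L)²:  L = (1/K)·√(π²EI/P_cr) = (1/1)·√(π²×1.00×10^11×4.172×10^-9/5.576×10^4)
L = 0.272 m

L_max ≈ 0.272 m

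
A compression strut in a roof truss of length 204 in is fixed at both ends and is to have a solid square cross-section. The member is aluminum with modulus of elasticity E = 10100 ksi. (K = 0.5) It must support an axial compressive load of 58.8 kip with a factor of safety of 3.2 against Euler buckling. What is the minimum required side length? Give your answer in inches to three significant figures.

Required P_cr = n·P = 3.2 × 58.8 = 188.2 kip
L_e = K·L = 0.5 × 204 = 102.0 in
Required I = P_cr·L_e²/(π²E) = 1.882×10^5 × 102.0² / (π² × 1.01×10^7) = 19.64 in⁴
Solid square: I = a⁴/12  ⇒  a = (12I)^(1/4) = (12×19.64)^(1/4) = 3.92 in

a ≈ 3.92 in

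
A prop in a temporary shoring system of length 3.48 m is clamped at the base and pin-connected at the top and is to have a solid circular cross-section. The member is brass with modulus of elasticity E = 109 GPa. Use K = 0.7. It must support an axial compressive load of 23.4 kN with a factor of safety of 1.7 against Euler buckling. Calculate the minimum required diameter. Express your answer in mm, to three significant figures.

d ≈ 46.0 mm

Required P_cr = n·P = 1.7 × 23.4 = 39.78 kN
L_e = K·L = 0.7 × 3.48 = 2.436 m
Required I = P_cr·L_e²/(π²E) = 3.978×10^4 × 2.436² / (π² × 1.09×10^11) = 2.194×10^-7 m⁴
I_req = 2.194×10^5 mm⁴
Solid circle: I = πd⁴/64  ⇒  d = (64I/π)^(1/4) = (64×2.194×10^5/π)^(1/4) = 46.0 mm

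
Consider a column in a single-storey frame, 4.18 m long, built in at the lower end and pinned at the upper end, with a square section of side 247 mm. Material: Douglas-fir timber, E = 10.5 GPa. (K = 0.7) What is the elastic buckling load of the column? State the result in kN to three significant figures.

I = a⁴/12 = 247⁴/12 = 3.102×10^8 mm⁴
I = 3.102×10^8 mm⁴ = 3.102×10^-4 m⁴
Effective length L_e = K·L = 0.7 × 4.18 = 2.926 m
P_cr = π²EI / L_e² = π² × 10.5×10⁹ × 3.102×10^-4 / 2.926² = 3.754×10^6 N

P_cr ≈ 3750 kN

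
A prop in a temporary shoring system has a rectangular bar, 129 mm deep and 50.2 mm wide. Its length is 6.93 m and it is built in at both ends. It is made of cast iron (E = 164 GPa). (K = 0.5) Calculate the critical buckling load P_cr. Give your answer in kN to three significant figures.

P_cr ≈ 183 kN

Buckling occurs about the weak axis: I_min = h·b³/12 with b = 50.2 mm (the shorter side).
I_min = 129×50.2³/12 = 1.360×10^6 mm⁴
I = 1.360×10^6 mm⁴ = 1.360×10^-6 m⁴
Effective length L_e = K·L = 0.5 × 6.93 = 3.465 m
P_cr = π²EI / L_e² = π² × 164×10⁹ × 1.360×10^-6 / 3.465² = 1.833×10^5 N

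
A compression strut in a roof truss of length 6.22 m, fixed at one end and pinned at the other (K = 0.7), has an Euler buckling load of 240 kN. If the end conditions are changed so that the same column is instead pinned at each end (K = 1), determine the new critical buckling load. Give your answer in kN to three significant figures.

P_cr ∝ 1/K², so P_cr,new = P_cr,old × (K_old/K_new)² = 240 × (0.7/1)²
= 240 × 0.4900 = 118 kN

P_cr ≈ 118 kN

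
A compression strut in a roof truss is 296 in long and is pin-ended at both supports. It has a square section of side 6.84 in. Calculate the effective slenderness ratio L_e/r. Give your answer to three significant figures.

λ ≈ 150

For a square r = a/√12 = 6.84/√12 = 1.975 in
L_e = K·L = 1 × 296 = 296.0 in
λ = L_e / r_min = 296.00 / 1.975 = 150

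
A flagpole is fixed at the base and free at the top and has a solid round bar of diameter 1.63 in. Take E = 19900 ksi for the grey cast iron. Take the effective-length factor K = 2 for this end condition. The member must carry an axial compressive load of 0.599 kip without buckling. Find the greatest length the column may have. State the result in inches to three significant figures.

I = πd⁴/64 = π×1.63⁴/64 = 0.3465 in⁴
At the buckling limit P_cr = P = 599.0 lb
From P_cr = π²EI/(K·L)²:  L = (1/K)·√(π²EI/P_cr) = (1/2)·√(π²×1.99×10^7×0.3465/599.0)
L = 169 in

L_max ≈ 169 in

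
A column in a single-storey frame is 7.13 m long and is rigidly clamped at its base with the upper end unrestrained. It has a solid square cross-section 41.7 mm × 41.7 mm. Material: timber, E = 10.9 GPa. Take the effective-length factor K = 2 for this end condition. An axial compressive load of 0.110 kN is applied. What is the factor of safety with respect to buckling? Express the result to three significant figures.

I = a⁴/12 = 41.7⁴/12 = 2.520×10^5 mm⁴
I = 2.520×10^5 mm⁴ = 2.520×10^-7 m⁴
Effective length L_e = K·L = 2 × 7.13 = 14.26 m
P_cr = π²EI / L_e² = π² × 10.9×10⁹ × 2.520×10^-7 / 14.26² = 133.3 N
Factor of safety n = P_cr / P = 0.13331 / 0.110 = 1.21

n ≈ 1.21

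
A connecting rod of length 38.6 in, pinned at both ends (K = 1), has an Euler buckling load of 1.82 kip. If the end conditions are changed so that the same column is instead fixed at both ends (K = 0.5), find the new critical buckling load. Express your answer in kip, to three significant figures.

P_cr ≈ 7.28 kip

P_cr ∝ 1/K², so P_cr,new = P_cr,old × (K_old/K_new)² = 1.82 × (1/0.5)²
= 1.82 × 4.000 = 7.28 kip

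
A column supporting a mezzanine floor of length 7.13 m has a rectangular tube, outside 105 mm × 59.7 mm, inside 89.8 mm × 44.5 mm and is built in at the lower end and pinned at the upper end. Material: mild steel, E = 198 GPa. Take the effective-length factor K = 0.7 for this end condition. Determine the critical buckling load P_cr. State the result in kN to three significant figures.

Weak-axis I_min = (h_o·b_o³ − h_i·b_i³)/12 with b_o = 59.7, b_i = 44.50 mm (shorter outer/inner sides).
I_min = (105×59.7³ − 89.80×44.50³)/12 = 1.202×10^6 mm⁴
I = 1.202×10^6 mm⁴ = 1.202×10^-6 m⁴
Effective length L_e = K·L = 0.7 × 7.13 = 4.991 m
P_cr = π²EI / L_e² = π² × 198×10⁹ × 1.202×10^-6 / 4.991² = 9.432×10^4 N

P_cr ≈ 94.3 kN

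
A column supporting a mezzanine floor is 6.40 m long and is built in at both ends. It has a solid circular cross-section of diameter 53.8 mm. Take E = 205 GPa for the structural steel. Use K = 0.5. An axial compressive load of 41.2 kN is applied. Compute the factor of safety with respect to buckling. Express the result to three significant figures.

n ≈ 1.97

I = πd⁴/64 = π×53.8⁴/64 = 4.112×10^5 mm⁴
I = 4.112×10^5 mm⁴ = 4.112×10^-7 m⁴
Effective length L_e = K·L = 0.5 × 6.40 = 3.200 m
P_cr = π²EI / L_e² = π² × 205×10⁹ × 4.112×10^-7 / 3.200² = 8.126×10^4 N
Factor of safety n = P_cr / P = 81.255 / 41.2 = 1.97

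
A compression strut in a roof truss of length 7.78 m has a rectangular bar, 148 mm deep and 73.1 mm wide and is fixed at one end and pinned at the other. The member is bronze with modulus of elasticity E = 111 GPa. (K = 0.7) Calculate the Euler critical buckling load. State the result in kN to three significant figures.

Buckling occurs about the weak axis: I_min = h·b³/12 with b = 73.1 mm (the shorter side).
I_min = 148×73.1³/12 = 4.818×10^6 mm⁴
I = 4.818×10^6 mm⁴ = 4.818×10^-6 m⁴
Effective length L_e = K·L = 0.7 × 7.78 = 5.446 m
P_cr = π²EI / L_e² = π² × 111×10⁹ × 4.818×10^-6 / 5.446² = 1.780×10^5 N

P_cr ≈ 178 kN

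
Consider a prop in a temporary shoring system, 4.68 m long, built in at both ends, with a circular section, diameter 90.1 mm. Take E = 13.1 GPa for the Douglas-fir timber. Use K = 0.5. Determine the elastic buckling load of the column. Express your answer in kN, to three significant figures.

P_cr ≈ 76.4 kN

I = πd⁴/64 = π×90.1⁴/64 = 3.235×10^6 mm⁴
I = 3.235×10^6 mm⁴ = 3.235×10^-6 m⁴
Effective length L_e = K·L = 0.5 × 4.68 = 2.340 m
P_cr = π²EI / L_e² = π² × 13.1×10⁹ × 3.235×10^-6 / 2.340² = 7.639×10^4 N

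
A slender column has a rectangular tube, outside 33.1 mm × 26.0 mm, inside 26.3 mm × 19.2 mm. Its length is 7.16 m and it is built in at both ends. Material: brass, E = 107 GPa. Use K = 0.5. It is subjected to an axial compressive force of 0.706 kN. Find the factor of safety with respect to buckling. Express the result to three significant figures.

Weak-axis I_min = (h_o·b_o³ − h_i·b_i³)/12 with b_o = 26.0, b_i = 19.20 mm (shorter outer/inner sides).
I_min = (33.1×26.0³ − 26.30×19.20³)/12 = 3.297×10^4 mm⁴
I = 3.297×10^4 mm⁴ = 3.297×10^-8 m⁴
Effective length L_e = K·L = 0.5 × 7.16 = 3.580 m
P_cr = π²EI / L_e² = π² × 107×10⁹ × 3.297×10^-8 / 3.580² = 2.717×10^3 N
Factor of safety n = P_cr / P = 2.7165 / 0.706 = 3.85

n ≈ 3.85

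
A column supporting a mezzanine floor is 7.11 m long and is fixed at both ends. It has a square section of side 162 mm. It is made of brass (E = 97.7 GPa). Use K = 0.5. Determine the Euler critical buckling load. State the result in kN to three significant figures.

I = a⁴/12 = 162⁴/12 = 5.740×10^7 mm⁴
I = 5.740×10^7 mm⁴ = 5.740×10^-5 m⁴
Effective length L_e = K·L = 0.5 × 7.11 = 3.555 m
P_cr = π²EI / L_e² = π² × 97.7×10⁹ × 5.740×10^-5 / 3.555² = 4.379×10^6 N

P_cr ≈ 4380 kN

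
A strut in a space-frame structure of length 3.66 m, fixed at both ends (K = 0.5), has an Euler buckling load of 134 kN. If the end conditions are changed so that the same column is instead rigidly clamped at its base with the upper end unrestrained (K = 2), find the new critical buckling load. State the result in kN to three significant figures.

P_cr ≈ 8.38 kN

P_cr ∝ 1/K², so P_cr,new = P_cr,old × (K_old/K_new)² = 134 × (0.5/2)²
= 134 × 0.06250 = 8.38 kN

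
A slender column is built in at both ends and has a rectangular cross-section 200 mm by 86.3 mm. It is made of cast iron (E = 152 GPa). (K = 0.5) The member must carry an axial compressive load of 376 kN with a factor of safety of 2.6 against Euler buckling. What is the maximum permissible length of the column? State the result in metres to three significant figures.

L_max ≈ 8.11 m

Buckling occurs about the weak axis: I_min = h·b³/12 with b = 86.3 mm (the shorter side).
I_min = 200×86.3³/12 = 1.071×10^7 mm⁴
I = 1.071×10^-5 m⁴
Required critical load P_cr = n·P = 2.6 × 376 = 977.6 kN = 9.776×10^5 N
From P_cr = π²EI/(K·L)²:  L = (1/K)·√(π²EI/P_cr) = (1/0.5)·√(π²×1.52×10^11×1.071×10^-5/9.776×10^5)
L = 8.11 m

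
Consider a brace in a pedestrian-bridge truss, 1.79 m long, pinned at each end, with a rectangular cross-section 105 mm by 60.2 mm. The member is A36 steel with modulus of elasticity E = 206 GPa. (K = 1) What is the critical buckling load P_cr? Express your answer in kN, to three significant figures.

P_cr ≈ 1210 kN

Buckling occurs about the weak axis: I_min = h·b³/12 with b = 60.2 mm (the shorter side).
I_min = 105×60.2³/12 = 1.909×10^6 mm⁴
I = 1.909×10^6 mm⁴ = 1.909×10^-6 m⁴
Effective length L_e = K·L = 1 × 1.79 = 1.790 m
P_cr = π²EI / L_e² = π² × 206×10⁹ × 1.909×10^-6 / 1.790² = 1.211×10^6 N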